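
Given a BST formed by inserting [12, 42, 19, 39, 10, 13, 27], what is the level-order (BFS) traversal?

Tree insertion order: [12, 42, 19, 39, 10, 13, 27]
Tree (level-order array): [12, 10, 42, None, None, 19, None, 13, 39, None, None, 27]
BFS from the root, enqueuing left then right child of each popped node:
  queue [12] -> pop 12, enqueue [10, 42], visited so far: [12]
  queue [10, 42] -> pop 10, enqueue [none], visited so far: [12, 10]
  queue [42] -> pop 42, enqueue [19], visited so far: [12, 10, 42]
  queue [19] -> pop 19, enqueue [13, 39], visited so far: [12, 10, 42, 19]
  queue [13, 39] -> pop 13, enqueue [none], visited so far: [12, 10, 42, 19, 13]
  queue [39] -> pop 39, enqueue [27], visited so far: [12, 10, 42, 19, 13, 39]
  queue [27] -> pop 27, enqueue [none], visited so far: [12, 10, 42, 19, 13, 39, 27]
Result: [12, 10, 42, 19, 13, 39, 27]


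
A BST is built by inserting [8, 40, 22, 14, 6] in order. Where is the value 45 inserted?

Starting tree (level order): [8, 6, 40, None, None, 22, None, 14]
Insertion path: 8 -> 40
Result: insert 45 as right child of 40
Final tree (level order): [8, 6, 40, None, None, 22, 45, 14]


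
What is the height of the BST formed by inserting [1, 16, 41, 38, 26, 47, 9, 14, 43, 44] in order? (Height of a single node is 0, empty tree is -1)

Insertion order: [1, 16, 41, 38, 26, 47, 9, 14, 43, 44]
Tree (level-order array): [1, None, 16, 9, 41, None, 14, 38, 47, None, None, 26, None, 43, None, None, None, None, 44]
Compute height bottom-up (empty subtree = -1):
  height(14) = 1 + max(-1, -1) = 0
  height(9) = 1 + max(-1, 0) = 1
  height(26) = 1 + max(-1, -1) = 0
  height(38) = 1 + max(0, -1) = 1
  height(44) = 1 + max(-1, -1) = 0
  height(43) = 1 + max(-1, 0) = 1
  height(47) = 1 + max(1, -1) = 2
  height(41) = 1 + max(1, 2) = 3
  height(16) = 1 + max(1, 3) = 4
  height(1) = 1 + max(-1, 4) = 5
Height = 5


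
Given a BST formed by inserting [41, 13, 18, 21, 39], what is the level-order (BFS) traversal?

Tree insertion order: [41, 13, 18, 21, 39]
Tree (level-order array): [41, 13, None, None, 18, None, 21, None, 39]
BFS from the root, enqueuing left then right child of each popped node:
  queue [41] -> pop 41, enqueue [13], visited so far: [41]
  queue [13] -> pop 13, enqueue [18], visited so far: [41, 13]
  queue [18] -> pop 18, enqueue [21], visited so far: [41, 13, 18]
  queue [21] -> pop 21, enqueue [39], visited so far: [41, 13, 18, 21]
  queue [39] -> pop 39, enqueue [none], visited so far: [41, 13, 18, 21, 39]
Result: [41, 13, 18, 21, 39]


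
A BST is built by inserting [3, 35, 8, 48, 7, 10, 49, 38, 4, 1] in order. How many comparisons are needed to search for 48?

Search path for 48: 3 -> 35 -> 48
Found: True
Comparisons: 3


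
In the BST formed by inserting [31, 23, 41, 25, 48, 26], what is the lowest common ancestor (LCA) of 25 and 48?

Tree insertion order: [31, 23, 41, 25, 48, 26]
Tree (level-order array): [31, 23, 41, None, 25, None, 48, None, 26]
In a BST, the LCA of p=25, q=48 is the first node v on the
root-to-leaf path with p <= v <= q (go left if both < v, right if both > v).
Walk from root:
  at 31: 25 <= 31 <= 48, this is the LCA
LCA = 31


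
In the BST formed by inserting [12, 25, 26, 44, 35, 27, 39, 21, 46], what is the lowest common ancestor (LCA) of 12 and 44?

Tree insertion order: [12, 25, 26, 44, 35, 27, 39, 21, 46]
Tree (level-order array): [12, None, 25, 21, 26, None, None, None, 44, 35, 46, 27, 39]
In a BST, the LCA of p=12, q=44 is the first node v on the
root-to-leaf path with p <= v <= q (go left if both < v, right if both > v).
Walk from root:
  at 12: 12 <= 12 <= 44, this is the LCA
LCA = 12


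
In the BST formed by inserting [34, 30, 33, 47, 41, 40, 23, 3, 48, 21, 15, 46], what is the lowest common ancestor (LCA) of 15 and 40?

Tree insertion order: [34, 30, 33, 47, 41, 40, 23, 3, 48, 21, 15, 46]
Tree (level-order array): [34, 30, 47, 23, 33, 41, 48, 3, None, None, None, 40, 46, None, None, None, 21, None, None, None, None, 15]
In a BST, the LCA of p=15, q=40 is the first node v on the
root-to-leaf path with p <= v <= q (go left if both < v, right if both > v).
Walk from root:
  at 34: 15 <= 34 <= 40, this is the LCA
LCA = 34


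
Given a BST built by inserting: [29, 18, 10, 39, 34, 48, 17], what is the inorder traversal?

Tree insertion order: [29, 18, 10, 39, 34, 48, 17]
Tree (level-order array): [29, 18, 39, 10, None, 34, 48, None, 17]
Inorder traversal: [10, 17, 18, 29, 34, 39, 48]


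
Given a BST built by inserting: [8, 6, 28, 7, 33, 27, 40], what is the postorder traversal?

Tree insertion order: [8, 6, 28, 7, 33, 27, 40]
Tree (level-order array): [8, 6, 28, None, 7, 27, 33, None, None, None, None, None, 40]
Postorder traversal: [7, 6, 27, 40, 33, 28, 8]


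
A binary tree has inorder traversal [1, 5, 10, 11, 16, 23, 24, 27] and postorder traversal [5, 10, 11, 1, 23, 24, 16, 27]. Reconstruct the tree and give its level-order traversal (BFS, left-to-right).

Inorder:   [1, 5, 10, 11, 16, 23, 24, 27]
Postorder: [5, 10, 11, 1, 23, 24, 16, 27]
Algorithm: postorder visits root last, so walk postorder right-to-left;
each value is the root of the current inorder slice — split it at that
value, recurse on the right subtree first, then the left.
Recursive splits:
  root=27; inorder splits into left=[1, 5, 10, 11, 16, 23, 24], right=[]
  root=16; inorder splits into left=[1, 5, 10, 11], right=[23, 24]
  root=24; inorder splits into left=[23], right=[]
  root=23; inorder splits into left=[], right=[]
  root=1; inorder splits into left=[], right=[5, 10, 11]
  root=11; inorder splits into left=[5, 10], right=[]
  root=10; inorder splits into left=[5], right=[]
  root=5; inorder splits into left=[], right=[]
Reconstructed level-order: [27, 16, 1, 24, 11, 23, 10, 5]


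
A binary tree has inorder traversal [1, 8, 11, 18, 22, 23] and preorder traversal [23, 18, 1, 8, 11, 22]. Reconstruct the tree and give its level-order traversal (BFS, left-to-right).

Inorder:  [1, 8, 11, 18, 22, 23]
Preorder: [23, 18, 1, 8, 11, 22]
Algorithm: preorder visits root first, so consume preorder in order;
for each root, split the current inorder slice at that value into
left-subtree inorder and right-subtree inorder, then recurse.
Recursive splits:
  root=23; inorder splits into left=[1, 8, 11, 18, 22], right=[]
  root=18; inorder splits into left=[1, 8, 11], right=[22]
  root=1; inorder splits into left=[], right=[8, 11]
  root=8; inorder splits into left=[], right=[11]
  root=11; inorder splits into left=[], right=[]
  root=22; inorder splits into left=[], right=[]
Reconstructed level-order: [23, 18, 1, 22, 8, 11]


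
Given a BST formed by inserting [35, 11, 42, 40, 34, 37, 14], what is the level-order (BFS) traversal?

Tree insertion order: [35, 11, 42, 40, 34, 37, 14]
Tree (level-order array): [35, 11, 42, None, 34, 40, None, 14, None, 37]
BFS from the root, enqueuing left then right child of each popped node:
  queue [35] -> pop 35, enqueue [11, 42], visited so far: [35]
  queue [11, 42] -> pop 11, enqueue [34], visited so far: [35, 11]
  queue [42, 34] -> pop 42, enqueue [40], visited so far: [35, 11, 42]
  queue [34, 40] -> pop 34, enqueue [14], visited so far: [35, 11, 42, 34]
  queue [40, 14] -> pop 40, enqueue [37], visited so far: [35, 11, 42, 34, 40]
  queue [14, 37] -> pop 14, enqueue [none], visited so far: [35, 11, 42, 34, 40, 14]
  queue [37] -> pop 37, enqueue [none], visited so far: [35, 11, 42, 34, 40, 14, 37]
Result: [35, 11, 42, 34, 40, 14, 37]


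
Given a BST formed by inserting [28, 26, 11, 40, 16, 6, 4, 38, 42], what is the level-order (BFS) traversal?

Tree insertion order: [28, 26, 11, 40, 16, 6, 4, 38, 42]
Tree (level-order array): [28, 26, 40, 11, None, 38, 42, 6, 16, None, None, None, None, 4]
BFS from the root, enqueuing left then right child of each popped node:
  queue [28] -> pop 28, enqueue [26, 40], visited so far: [28]
  queue [26, 40] -> pop 26, enqueue [11], visited so far: [28, 26]
  queue [40, 11] -> pop 40, enqueue [38, 42], visited so far: [28, 26, 40]
  queue [11, 38, 42] -> pop 11, enqueue [6, 16], visited so far: [28, 26, 40, 11]
  queue [38, 42, 6, 16] -> pop 38, enqueue [none], visited so far: [28, 26, 40, 11, 38]
  queue [42, 6, 16] -> pop 42, enqueue [none], visited so far: [28, 26, 40, 11, 38, 42]
  queue [6, 16] -> pop 6, enqueue [4], visited so far: [28, 26, 40, 11, 38, 42, 6]
  queue [16, 4] -> pop 16, enqueue [none], visited so far: [28, 26, 40, 11, 38, 42, 6, 16]
  queue [4] -> pop 4, enqueue [none], visited so far: [28, 26, 40, 11, 38, 42, 6, 16, 4]
Result: [28, 26, 40, 11, 38, 42, 6, 16, 4]


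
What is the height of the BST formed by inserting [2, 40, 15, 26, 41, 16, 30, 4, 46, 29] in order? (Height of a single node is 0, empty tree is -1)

Insertion order: [2, 40, 15, 26, 41, 16, 30, 4, 46, 29]
Tree (level-order array): [2, None, 40, 15, 41, 4, 26, None, 46, None, None, 16, 30, None, None, None, None, 29]
Compute height bottom-up (empty subtree = -1):
  height(4) = 1 + max(-1, -1) = 0
  height(16) = 1 + max(-1, -1) = 0
  height(29) = 1 + max(-1, -1) = 0
  height(30) = 1 + max(0, -1) = 1
  height(26) = 1 + max(0, 1) = 2
  height(15) = 1 + max(0, 2) = 3
  height(46) = 1 + max(-1, -1) = 0
  height(41) = 1 + max(-1, 0) = 1
  height(40) = 1 + max(3, 1) = 4
  height(2) = 1 + max(-1, 4) = 5
Height = 5


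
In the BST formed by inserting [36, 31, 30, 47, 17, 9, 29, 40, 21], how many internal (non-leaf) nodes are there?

Tree built from: [36, 31, 30, 47, 17, 9, 29, 40, 21]
Tree (level-order array): [36, 31, 47, 30, None, 40, None, 17, None, None, None, 9, 29, None, None, 21]
Rule: An internal node has at least one child.
Per-node child counts:
  node 36: 2 child(ren)
  node 31: 1 child(ren)
  node 30: 1 child(ren)
  node 17: 2 child(ren)
  node 9: 0 child(ren)
  node 29: 1 child(ren)
  node 21: 0 child(ren)
  node 47: 1 child(ren)
  node 40: 0 child(ren)
Matching nodes: [36, 31, 30, 17, 29, 47]
Count of internal (non-leaf) nodes: 6


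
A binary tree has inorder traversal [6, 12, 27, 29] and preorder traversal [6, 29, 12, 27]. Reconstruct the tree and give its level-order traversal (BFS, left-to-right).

Inorder:  [6, 12, 27, 29]
Preorder: [6, 29, 12, 27]
Algorithm: preorder visits root first, so consume preorder in order;
for each root, split the current inorder slice at that value into
left-subtree inorder and right-subtree inorder, then recurse.
Recursive splits:
  root=6; inorder splits into left=[], right=[12, 27, 29]
  root=29; inorder splits into left=[12, 27], right=[]
  root=12; inorder splits into left=[], right=[27]
  root=27; inorder splits into left=[], right=[]
Reconstructed level-order: [6, 29, 12, 27]


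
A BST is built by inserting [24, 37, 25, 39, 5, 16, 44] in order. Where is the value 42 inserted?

Starting tree (level order): [24, 5, 37, None, 16, 25, 39, None, None, None, None, None, 44]
Insertion path: 24 -> 37 -> 39 -> 44
Result: insert 42 as left child of 44
Final tree (level order): [24, 5, 37, None, 16, 25, 39, None, None, None, None, None, 44, 42]


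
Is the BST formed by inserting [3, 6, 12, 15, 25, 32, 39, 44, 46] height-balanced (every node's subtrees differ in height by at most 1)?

Tree (level-order array): [3, None, 6, None, 12, None, 15, None, 25, None, 32, None, 39, None, 44, None, 46]
Definition: a tree is height-balanced if, at every node, |h(left) - h(right)| <= 1 (empty subtree has height -1).
Bottom-up per-node check:
  node 46: h_left=-1, h_right=-1, diff=0 [OK], height=0
  node 44: h_left=-1, h_right=0, diff=1 [OK], height=1
  node 39: h_left=-1, h_right=1, diff=2 [FAIL (|-1-1|=2 > 1)], height=2
  node 32: h_left=-1, h_right=2, diff=3 [FAIL (|-1-2|=3 > 1)], height=3
  node 25: h_left=-1, h_right=3, diff=4 [FAIL (|-1-3|=4 > 1)], height=4
  node 15: h_left=-1, h_right=4, diff=5 [FAIL (|-1-4|=5 > 1)], height=5
  node 12: h_left=-1, h_right=5, diff=6 [FAIL (|-1-5|=6 > 1)], height=6
  node 6: h_left=-1, h_right=6, diff=7 [FAIL (|-1-6|=7 > 1)], height=7
  node 3: h_left=-1, h_right=7, diff=8 [FAIL (|-1-7|=8 > 1)], height=8
Node 39 violates the condition: |-1 - 1| = 2 > 1.
Result: Not balanced


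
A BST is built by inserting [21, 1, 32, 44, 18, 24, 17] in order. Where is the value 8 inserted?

Starting tree (level order): [21, 1, 32, None, 18, 24, 44, 17]
Insertion path: 21 -> 1 -> 18 -> 17
Result: insert 8 as left child of 17
Final tree (level order): [21, 1, 32, None, 18, 24, 44, 17, None, None, None, None, None, 8]


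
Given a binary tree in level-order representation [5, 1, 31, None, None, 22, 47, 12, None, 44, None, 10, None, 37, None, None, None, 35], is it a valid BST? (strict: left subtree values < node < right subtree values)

Level-order array: [5, 1, 31, None, None, 22, 47, 12, None, 44, None, 10, None, 37, None, None, None, 35]
Validate using subtree bounds (lo, hi): at each node, require lo < value < hi,
then recurse left with hi=value and right with lo=value.
Preorder trace (stopping at first violation):
  at node 5 with bounds (-inf, +inf): OK
  at node 1 with bounds (-inf, 5): OK
  at node 31 with bounds (5, +inf): OK
  at node 22 with bounds (5, 31): OK
  at node 12 with bounds (5, 22): OK
  at node 10 with bounds (5, 12): OK
  at node 47 with bounds (31, +inf): OK
  at node 44 with bounds (31, 47): OK
  at node 37 with bounds (31, 44): OK
  at node 35 with bounds (31, 37): OK
No violation found at any node.
Result: Valid BST


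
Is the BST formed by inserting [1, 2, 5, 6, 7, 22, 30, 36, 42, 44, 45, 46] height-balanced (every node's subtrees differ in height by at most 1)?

Tree (level-order array): [1, None, 2, None, 5, None, 6, None, 7, None, 22, None, 30, None, 36, None, 42, None, 44, None, 45, None, 46]
Definition: a tree is height-balanced if, at every node, |h(left) - h(right)| <= 1 (empty subtree has height -1).
Bottom-up per-node check:
  node 46: h_left=-1, h_right=-1, diff=0 [OK], height=0
  node 45: h_left=-1, h_right=0, diff=1 [OK], height=1
  node 44: h_left=-1, h_right=1, diff=2 [FAIL (|-1-1|=2 > 1)], height=2
  node 42: h_left=-1, h_right=2, diff=3 [FAIL (|-1-2|=3 > 1)], height=3
  node 36: h_left=-1, h_right=3, diff=4 [FAIL (|-1-3|=4 > 1)], height=4
  node 30: h_left=-1, h_right=4, diff=5 [FAIL (|-1-4|=5 > 1)], height=5
  node 22: h_left=-1, h_right=5, diff=6 [FAIL (|-1-5|=6 > 1)], height=6
  node 7: h_left=-1, h_right=6, diff=7 [FAIL (|-1-6|=7 > 1)], height=7
  node 6: h_left=-1, h_right=7, diff=8 [FAIL (|-1-7|=8 > 1)], height=8
  node 5: h_left=-1, h_right=8, diff=9 [FAIL (|-1-8|=9 > 1)], height=9
  node 2: h_left=-1, h_right=9, diff=10 [FAIL (|-1-9|=10 > 1)], height=10
  node 1: h_left=-1, h_right=10, diff=11 [FAIL (|-1-10|=11 > 1)], height=11
Node 44 violates the condition: |-1 - 1| = 2 > 1.
Result: Not balanced


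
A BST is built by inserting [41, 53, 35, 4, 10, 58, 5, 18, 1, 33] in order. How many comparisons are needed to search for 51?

Search path for 51: 41 -> 53
Found: False
Comparisons: 2


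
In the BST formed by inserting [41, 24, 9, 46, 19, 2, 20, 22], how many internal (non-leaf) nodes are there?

Tree built from: [41, 24, 9, 46, 19, 2, 20, 22]
Tree (level-order array): [41, 24, 46, 9, None, None, None, 2, 19, None, None, None, 20, None, 22]
Rule: An internal node has at least one child.
Per-node child counts:
  node 41: 2 child(ren)
  node 24: 1 child(ren)
  node 9: 2 child(ren)
  node 2: 0 child(ren)
  node 19: 1 child(ren)
  node 20: 1 child(ren)
  node 22: 0 child(ren)
  node 46: 0 child(ren)
Matching nodes: [41, 24, 9, 19, 20]
Count of internal (non-leaf) nodes: 5


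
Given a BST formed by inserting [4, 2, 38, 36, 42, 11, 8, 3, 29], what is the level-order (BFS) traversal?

Tree insertion order: [4, 2, 38, 36, 42, 11, 8, 3, 29]
Tree (level-order array): [4, 2, 38, None, 3, 36, 42, None, None, 11, None, None, None, 8, 29]
BFS from the root, enqueuing left then right child of each popped node:
  queue [4] -> pop 4, enqueue [2, 38], visited so far: [4]
  queue [2, 38] -> pop 2, enqueue [3], visited so far: [4, 2]
  queue [38, 3] -> pop 38, enqueue [36, 42], visited so far: [4, 2, 38]
  queue [3, 36, 42] -> pop 3, enqueue [none], visited so far: [4, 2, 38, 3]
  queue [36, 42] -> pop 36, enqueue [11], visited so far: [4, 2, 38, 3, 36]
  queue [42, 11] -> pop 42, enqueue [none], visited so far: [4, 2, 38, 3, 36, 42]
  queue [11] -> pop 11, enqueue [8, 29], visited so far: [4, 2, 38, 3, 36, 42, 11]
  queue [8, 29] -> pop 8, enqueue [none], visited so far: [4, 2, 38, 3, 36, 42, 11, 8]
  queue [29] -> pop 29, enqueue [none], visited so far: [4, 2, 38, 3, 36, 42, 11, 8, 29]
Result: [4, 2, 38, 3, 36, 42, 11, 8, 29]


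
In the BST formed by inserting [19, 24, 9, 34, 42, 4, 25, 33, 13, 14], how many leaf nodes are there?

Tree built from: [19, 24, 9, 34, 42, 4, 25, 33, 13, 14]
Tree (level-order array): [19, 9, 24, 4, 13, None, 34, None, None, None, 14, 25, 42, None, None, None, 33]
Rule: A leaf has 0 children.
Per-node child counts:
  node 19: 2 child(ren)
  node 9: 2 child(ren)
  node 4: 0 child(ren)
  node 13: 1 child(ren)
  node 14: 0 child(ren)
  node 24: 1 child(ren)
  node 34: 2 child(ren)
  node 25: 1 child(ren)
  node 33: 0 child(ren)
  node 42: 0 child(ren)
Matching nodes: [4, 14, 33, 42]
Count of leaf nodes: 4


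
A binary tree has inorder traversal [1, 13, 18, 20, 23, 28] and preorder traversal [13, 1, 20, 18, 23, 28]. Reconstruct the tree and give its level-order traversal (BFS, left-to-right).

Inorder:  [1, 13, 18, 20, 23, 28]
Preorder: [13, 1, 20, 18, 23, 28]
Algorithm: preorder visits root first, so consume preorder in order;
for each root, split the current inorder slice at that value into
left-subtree inorder and right-subtree inorder, then recurse.
Recursive splits:
  root=13; inorder splits into left=[1], right=[18, 20, 23, 28]
  root=1; inorder splits into left=[], right=[]
  root=20; inorder splits into left=[18], right=[23, 28]
  root=18; inorder splits into left=[], right=[]
  root=23; inorder splits into left=[], right=[28]
  root=28; inorder splits into left=[], right=[]
Reconstructed level-order: [13, 1, 20, 18, 23, 28]


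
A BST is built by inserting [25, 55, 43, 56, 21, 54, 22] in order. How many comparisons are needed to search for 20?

Search path for 20: 25 -> 21
Found: False
Comparisons: 2


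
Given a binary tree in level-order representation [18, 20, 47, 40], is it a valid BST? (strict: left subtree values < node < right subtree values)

Level-order array: [18, 20, 47, 40]
Validate using subtree bounds (lo, hi): at each node, require lo < value < hi,
then recurse left with hi=value and right with lo=value.
Preorder trace (stopping at first violation):
  at node 18 with bounds (-inf, +inf): OK
  at node 20 with bounds (-inf, 18): VIOLATION
Node 20 violates its bound: not (-inf < 20 < 18).
Result: Not a valid BST


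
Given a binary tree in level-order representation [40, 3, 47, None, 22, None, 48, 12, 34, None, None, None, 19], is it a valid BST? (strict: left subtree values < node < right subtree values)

Level-order array: [40, 3, 47, None, 22, None, 48, 12, 34, None, None, None, 19]
Validate using subtree bounds (lo, hi): at each node, require lo < value < hi,
then recurse left with hi=value and right with lo=value.
Preorder trace (stopping at first violation):
  at node 40 with bounds (-inf, +inf): OK
  at node 3 with bounds (-inf, 40): OK
  at node 22 with bounds (3, 40): OK
  at node 12 with bounds (3, 22): OK
  at node 19 with bounds (12, 22): OK
  at node 34 with bounds (22, 40): OK
  at node 47 with bounds (40, +inf): OK
  at node 48 with bounds (47, +inf): OK
No violation found at any node.
Result: Valid BST


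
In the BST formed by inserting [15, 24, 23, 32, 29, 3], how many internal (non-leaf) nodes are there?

Tree built from: [15, 24, 23, 32, 29, 3]
Tree (level-order array): [15, 3, 24, None, None, 23, 32, None, None, 29]
Rule: An internal node has at least one child.
Per-node child counts:
  node 15: 2 child(ren)
  node 3: 0 child(ren)
  node 24: 2 child(ren)
  node 23: 0 child(ren)
  node 32: 1 child(ren)
  node 29: 0 child(ren)
Matching nodes: [15, 24, 32]
Count of internal (non-leaf) nodes: 3


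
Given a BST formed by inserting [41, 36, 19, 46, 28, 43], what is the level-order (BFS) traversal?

Tree insertion order: [41, 36, 19, 46, 28, 43]
Tree (level-order array): [41, 36, 46, 19, None, 43, None, None, 28]
BFS from the root, enqueuing left then right child of each popped node:
  queue [41] -> pop 41, enqueue [36, 46], visited so far: [41]
  queue [36, 46] -> pop 36, enqueue [19], visited so far: [41, 36]
  queue [46, 19] -> pop 46, enqueue [43], visited so far: [41, 36, 46]
  queue [19, 43] -> pop 19, enqueue [28], visited so far: [41, 36, 46, 19]
  queue [43, 28] -> pop 43, enqueue [none], visited so far: [41, 36, 46, 19, 43]
  queue [28] -> pop 28, enqueue [none], visited so far: [41, 36, 46, 19, 43, 28]
Result: [41, 36, 46, 19, 43, 28]


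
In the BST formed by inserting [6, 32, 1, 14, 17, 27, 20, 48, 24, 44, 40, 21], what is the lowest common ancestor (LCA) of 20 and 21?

Tree insertion order: [6, 32, 1, 14, 17, 27, 20, 48, 24, 44, 40, 21]
Tree (level-order array): [6, 1, 32, None, None, 14, 48, None, 17, 44, None, None, 27, 40, None, 20, None, None, None, None, 24, 21]
In a BST, the LCA of p=20, q=21 is the first node v on the
root-to-leaf path with p <= v <= q (go left if both < v, right if both > v).
Walk from root:
  at 6: both 20 and 21 > 6, go right
  at 32: both 20 and 21 < 32, go left
  at 14: both 20 and 21 > 14, go right
  at 17: both 20 and 21 > 17, go right
  at 27: both 20 and 21 < 27, go left
  at 20: 20 <= 20 <= 21, this is the LCA
LCA = 20


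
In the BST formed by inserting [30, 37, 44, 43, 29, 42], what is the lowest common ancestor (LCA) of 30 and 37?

Tree insertion order: [30, 37, 44, 43, 29, 42]
Tree (level-order array): [30, 29, 37, None, None, None, 44, 43, None, 42]
In a BST, the LCA of p=30, q=37 is the first node v on the
root-to-leaf path with p <= v <= q (go left if both < v, right if both > v).
Walk from root:
  at 30: 30 <= 30 <= 37, this is the LCA
LCA = 30


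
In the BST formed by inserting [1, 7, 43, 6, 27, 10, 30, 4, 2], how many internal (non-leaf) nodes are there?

Tree built from: [1, 7, 43, 6, 27, 10, 30, 4, 2]
Tree (level-order array): [1, None, 7, 6, 43, 4, None, 27, None, 2, None, 10, 30]
Rule: An internal node has at least one child.
Per-node child counts:
  node 1: 1 child(ren)
  node 7: 2 child(ren)
  node 6: 1 child(ren)
  node 4: 1 child(ren)
  node 2: 0 child(ren)
  node 43: 1 child(ren)
  node 27: 2 child(ren)
  node 10: 0 child(ren)
  node 30: 0 child(ren)
Matching nodes: [1, 7, 6, 4, 43, 27]
Count of internal (non-leaf) nodes: 6


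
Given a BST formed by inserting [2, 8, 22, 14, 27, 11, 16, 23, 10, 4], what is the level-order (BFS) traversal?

Tree insertion order: [2, 8, 22, 14, 27, 11, 16, 23, 10, 4]
Tree (level-order array): [2, None, 8, 4, 22, None, None, 14, 27, 11, 16, 23, None, 10]
BFS from the root, enqueuing left then right child of each popped node:
  queue [2] -> pop 2, enqueue [8], visited so far: [2]
  queue [8] -> pop 8, enqueue [4, 22], visited so far: [2, 8]
  queue [4, 22] -> pop 4, enqueue [none], visited so far: [2, 8, 4]
  queue [22] -> pop 22, enqueue [14, 27], visited so far: [2, 8, 4, 22]
  queue [14, 27] -> pop 14, enqueue [11, 16], visited so far: [2, 8, 4, 22, 14]
  queue [27, 11, 16] -> pop 27, enqueue [23], visited so far: [2, 8, 4, 22, 14, 27]
  queue [11, 16, 23] -> pop 11, enqueue [10], visited so far: [2, 8, 4, 22, 14, 27, 11]
  queue [16, 23, 10] -> pop 16, enqueue [none], visited so far: [2, 8, 4, 22, 14, 27, 11, 16]
  queue [23, 10] -> pop 23, enqueue [none], visited so far: [2, 8, 4, 22, 14, 27, 11, 16, 23]
  queue [10] -> pop 10, enqueue [none], visited so far: [2, 8, 4, 22, 14, 27, 11, 16, 23, 10]
Result: [2, 8, 4, 22, 14, 27, 11, 16, 23, 10]


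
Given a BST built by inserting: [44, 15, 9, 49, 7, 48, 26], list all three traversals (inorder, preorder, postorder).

Tree insertion order: [44, 15, 9, 49, 7, 48, 26]
Tree (level-order array): [44, 15, 49, 9, 26, 48, None, 7]
Inorder (L, root, R): [7, 9, 15, 26, 44, 48, 49]
Preorder (root, L, R): [44, 15, 9, 7, 26, 49, 48]
Postorder (L, R, root): [7, 9, 26, 15, 48, 49, 44]


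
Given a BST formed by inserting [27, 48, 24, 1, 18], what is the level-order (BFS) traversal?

Tree insertion order: [27, 48, 24, 1, 18]
Tree (level-order array): [27, 24, 48, 1, None, None, None, None, 18]
BFS from the root, enqueuing left then right child of each popped node:
  queue [27] -> pop 27, enqueue [24, 48], visited so far: [27]
  queue [24, 48] -> pop 24, enqueue [1], visited so far: [27, 24]
  queue [48, 1] -> pop 48, enqueue [none], visited so far: [27, 24, 48]
  queue [1] -> pop 1, enqueue [18], visited so far: [27, 24, 48, 1]
  queue [18] -> pop 18, enqueue [none], visited so far: [27, 24, 48, 1, 18]
Result: [27, 24, 48, 1, 18]


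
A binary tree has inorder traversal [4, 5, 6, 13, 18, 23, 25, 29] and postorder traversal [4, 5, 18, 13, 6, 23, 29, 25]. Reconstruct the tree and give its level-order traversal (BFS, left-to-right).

Inorder:   [4, 5, 6, 13, 18, 23, 25, 29]
Postorder: [4, 5, 18, 13, 6, 23, 29, 25]
Algorithm: postorder visits root last, so walk postorder right-to-left;
each value is the root of the current inorder slice — split it at that
value, recurse on the right subtree first, then the left.
Recursive splits:
  root=25; inorder splits into left=[4, 5, 6, 13, 18, 23], right=[29]
  root=29; inorder splits into left=[], right=[]
  root=23; inorder splits into left=[4, 5, 6, 13, 18], right=[]
  root=6; inorder splits into left=[4, 5], right=[13, 18]
  root=13; inorder splits into left=[], right=[18]
  root=18; inorder splits into left=[], right=[]
  root=5; inorder splits into left=[4], right=[]
  root=4; inorder splits into left=[], right=[]
Reconstructed level-order: [25, 23, 29, 6, 5, 13, 4, 18]


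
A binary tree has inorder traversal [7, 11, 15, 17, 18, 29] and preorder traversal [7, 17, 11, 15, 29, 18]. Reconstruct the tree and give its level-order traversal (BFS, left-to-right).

Inorder:  [7, 11, 15, 17, 18, 29]
Preorder: [7, 17, 11, 15, 29, 18]
Algorithm: preorder visits root first, so consume preorder in order;
for each root, split the current inorder slice at that value into
left-subtree inorder and right-subtree inorder, then recurse.
Recursive splits:
  root=7; inorder splits into left=[], right=[11, 15, 17, 18, 29]
  root=17; inorder splits into left=[11, 15], right=[18, 29]
  root=11; inorder splits into left=[], right=[15]
  root=15; inorder splits into left=[], right=[]
  root=29; inorder splits into left=[18], right=[]
  root=18; inorder splits into left=[], right=[]
Reconstructed level-order: [7, 17, 11, 29, 15, 18]


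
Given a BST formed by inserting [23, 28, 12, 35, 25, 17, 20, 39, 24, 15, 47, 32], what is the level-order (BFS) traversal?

Tree insertion order: [23, 28, 12, 35, 25, 17, 20, 39, 24, 15, 47, 32]
Tree (level-order array): [23, 12, 28, None, 17, 25, 35, 15, 20, 24, None, 32, 39, None, None, None, None, None, None, None, None, None, 47]
BFS from the root, enqueuing left then right child of each popped node:
  queue [23] -> pop 23, enqueue [12, 28], visited so far: [23]
  queue [12, 28] -> pop 12, enqueue [17], visited so far: [23, 12]
  queue [28, 17] -> pop 28, enqueue [25, 35], visited so far: [23, 12, 28]
  queue [17, 25, 35] -> pop 17, enqueue [15, 20], visited so far: [23, 12, 28, 17]
  queue [25, 35, 15, 20] -> pop 25, enqueue [24], visited so far: [23, 12, 28, 17, 25]
  queue [35, 15, 20, 24] -> pop 35, enqueue [32, 39], visited so far: [23, 12, 28, 17, 25, 35]
  queue [15, 20, 24, 32, 39] -> pop 15, enqueue [none], visited so far: [23, 12, 28, 17, 25, 35, 15]
  queue [20, 24, 32, 39] -> pop 20, enqueue [none], visited so far: [23, 12, 28, 17, 25, 35, 15, 20]
  queue [24, 32, 39] -> pop 24, enqueue [none], visited so far: [23, 12, 28, 17, 25, 35, 15, 20, 24]
  queue [32, 39] -> pop 32, enqueue [none], visited so far: [23, 12, 28, 17, 25, 35, 15, 20, 24, 32]
  queue [39] -> pop 39, enqueue [47], visited so far: [23, 12, 28, 17, 25, 35, 15, 20, 24, 32, 39]
  queue [47] -> pop 47, enqueue [none], visited so far: [23, 12, 28, 17, 25, 35, 15, 20, 24, 32, 39, 47]
Result: [23, 12, 28, 17, 25, 35, 15, 20, 24, 32, 39, 47]


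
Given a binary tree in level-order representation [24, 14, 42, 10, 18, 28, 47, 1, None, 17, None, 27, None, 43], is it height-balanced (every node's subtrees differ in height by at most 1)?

Tree (level-order array): [24, 14, 42, 10, 18, 28, 47, 1, None, 17, None, 27, None, 43]
Definition: a tree is height-balanced if, at every node, |h(left) - h(right)| <= 1 (empty subtree has height -1).
Bottom-up per-node check:
  node 1: h_left=-1, h_right=-1, diff=0 [OK], height=0
  node 10: h_left=0, h_right=-1, diff=1 [OK], height=1
  node 17: h_left=-1, h_right=-1, diff=0 [OK], height=0
  node 18: h_left=0, h_right=-1, diff=1 [OK], height=1
  node 14: h_left=1, h_right=1, diff=0 [OK], height=2
  node 27: h_left=-1, h_right=-1, diff=0 [OK], height=0
  node 28: h_left=0, h_right=-1, diff=1 [OK], height=1
  node 43: h_left=-1, h_right=-1, diff=0 [OK], height=0
  node 47: h_left=0, h_right=-1, diff=1 [OK], height=1
  node 42: h_left=1, h_right=1, diff=0 [OK], height=2
  node 24: h_left=2, h_right=2, diff=0 [OK], height=3
All nodes satisfy the balance condition.
Result: Balanced


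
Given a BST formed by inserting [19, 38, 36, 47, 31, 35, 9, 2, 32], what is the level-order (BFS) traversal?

Tree insertion order: [19, 38, 36, 47, 31, 35, 9, 2, 32]
Tree (level-order array): [19, 9, 38, 2, None, 36, 47, None, None, 31, None, None, None, None, 35, 32]
BFS from the root, enqueuing left then right child of each popped node:
  queue [19] -> pop 19, enqueue [9, 38], visited so far: [19]
  queue [9, 38] -> pop 9, enqueue [2], visited so far: [19, 9]
  queue [38, 2] -> pop 38, enqueue [36, 47], visited so far: [19, 9, 38]
  queue [2, 36, 47] -> pop 2, enqueue [none], visited so far: [19, 9, 38, 2]
  queue [36, 47] -> pop 36, enqueue [31], visited so far: [19, 9, 38, 2, 36]
  queue [47, 31] -> pop 47, enqueue [none], visited so far: [19, 9, 38, 2, 36, 47]
  queue [31] -> pop 31, enqueue [35], visited so far: [19, 9, 38, 2, 36, 47, 31]
  queue [35] -> pop 35, enqueue [32], visited so far: [19, 9, 38, 2, 36, 47, 31, 35]
  queue [32] -> pop 32, enqueue [none], visited so far: [19, 9, 38, 2, 36, 47, 31, 35, 32]
Result: [19, 9, 38, 2, 36, 47, 31, 35, 32]


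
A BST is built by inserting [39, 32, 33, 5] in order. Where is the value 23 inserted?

Starting tree (level order): [39, 32, None, 5, 33]
Insertion path: 39 -> 32 -> 5
Result: insert 23 as right child of 5
Final tree (level order): [39, 32, None, 5, 33, None, 23]


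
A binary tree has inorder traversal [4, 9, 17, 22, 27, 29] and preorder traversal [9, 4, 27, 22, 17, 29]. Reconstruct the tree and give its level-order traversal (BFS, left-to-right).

Inorder:  [4, 9, 17, 22, 27, 29]
Preorder: [9, 4, 27, 22, 17, 29]
Algorithm: preorder visits root first, so consume preorder in order;
for each root, split the current inorder slice at that value into
left-subtree inorder and right-subtree inorder, then recurse.
Recursive splits:
  root=9; inorder splits into left=[4], right=[17, 22, 27, 29]
  root=4; inorder splits into left=[], right=[]
  root=27; inorder splits into left=[17, 22], right=[29]
  root=22; inorder splits into left=[17], right=[]
  root=17; inorder splits into left=[], right=[]
  root=29; inorder splits into left=[], right=[]
Reconstructed level-order: [9, 4, 27, 22, 29, 17]


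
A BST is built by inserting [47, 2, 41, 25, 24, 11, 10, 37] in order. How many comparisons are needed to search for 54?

Search path for 54: 47
Found: False
Comparisons: 1


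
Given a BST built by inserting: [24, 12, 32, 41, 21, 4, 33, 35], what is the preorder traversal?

Tree insertion order: [24, 12, 32, 41, 21, 4, 33, 35]
Tree (level-order array): [24, 12, 32, 4, 21, None, 41, None, None, None, None, 33, None, None, 35]
Preorder traversal: [24, 12, 4, 21, 32, 41, 33, 35]


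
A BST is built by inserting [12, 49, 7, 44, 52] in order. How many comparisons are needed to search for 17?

Search path for 17: 12 -> 49 -> 44
Found: False
Comparisons: 3


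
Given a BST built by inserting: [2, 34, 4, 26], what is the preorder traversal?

Tree insertion order: [2, 34, 4, 26]
Tree (level-order array): [2, None, 34, 4, None, None, 26]
Preorder traversal: [2, 34, 4, 26]


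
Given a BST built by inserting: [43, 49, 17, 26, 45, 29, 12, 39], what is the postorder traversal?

Tree insertion order: [43, 49, 17, 26, 45, 29, 12, 39]
Tree (level-order array): [43, 17, 49, 12, 26, 45, None, None, None, None, 29, None, None, None, 39]
Postorder traversal: [12, 39, 29, 26, 17, 45, 49, 43]


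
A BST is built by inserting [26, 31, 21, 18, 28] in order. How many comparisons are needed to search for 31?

Search path for 31: 26 -> 31
Found: True
Comparisons: 2


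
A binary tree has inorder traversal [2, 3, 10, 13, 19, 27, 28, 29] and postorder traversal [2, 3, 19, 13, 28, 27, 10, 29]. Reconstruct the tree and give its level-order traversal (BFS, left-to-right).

Inorder:   [2, 3, 10, 13, 19, 27, 28, 29]
Postorder: [2, 3, 19, 13, 28, 27, 10, 29]
Algorithm: postorder visits root last, so walk postorder right-to-left;
each value is the root of the current inorder slice — split it at that
value, recurse on the right subtree first, then the left.
Recursive splits:
  root=29; inorder splits into left=[2, 3, 10, 13, 19, 27, 28], right=[]
  root=10; inorder splits into left=[2, 3], right=[13, 19, 27, 28]
  root=27; inorder splits into left=[13, 19], right=[28]
  root=28; inorder splits into left=[], right=[]
  root=13; inorder splits into left=[], right=[19]
  root=19; inorder splits into left=[], right=[]
  root=3; inorder splits into left=[2], right=[]
  root=2; inorder splits into left=[], right=[]
Reconstructed level-order: [29, 10, 3, 27, 2, 13, 28, 19]


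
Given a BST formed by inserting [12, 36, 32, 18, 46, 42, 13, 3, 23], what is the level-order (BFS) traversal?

Tree insertion order: [12, 36, 32, 18, 46, 42, 13, 3, 23]
Tree (level-order array): [12, 3, 36, None, None, 32, 46, 18, None, 42, None, 13, 23]
BFS from the root, enqueuing left then right child of each popped node:
  queue [12] -> pop 12, enqueue [3, 36], visited so far: [12]
  queue [3, 36] -> pop 3, enqueue [none], visited so far: [12, 3]
  queue [36] -> pop 36, enqueue [32, 46], visited so far: [12, 3, 36]
  queue [32, 46] -> pop 32, enqueue [18], visited so far: [12, 3, 36, 32]
  queue [46, 18] -> pop 46, enqueue [42], visited so far: [12, 3, 36, 32, 46]
  queue [18, 42] -> pop 18, enqueue [13, 23], visited so far: [12, 3, 36, 32, 46, 18]
  queue [42, 13, 23] -> pop 42, enqueue [none], visited so far: [12, 3, 36, 32, 46, 18, 42]
  queue [13, 23] -> pop 13, enqueue [none], visited so far: [12, 3, 36, 32, 46, 18, 42, 13]
  queue [23] -> pop 23, enqueue [none], visited so far: [12, 3, 36, 32, 46, 18, 42, 13, 23]
Result: [12, 3, 36, 32, 46, 18, 42, 13, 23]


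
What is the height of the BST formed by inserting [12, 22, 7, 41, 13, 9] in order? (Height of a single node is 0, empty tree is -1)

Insertion order: [12, 22, 7, 41, 13, 9]
Tree (level-order array): [12, 7, 22, None, 9, 13, 41]
Compute height bottom-up (empty subtree = -1):
  height(9) = 1 + max(-1, -1) = 0
  height(7) = 1 + max(-1, 0) = 1
  height(13) = 1 + max(-1, -1) = 0
  height(41) = 1 + max(-1, -1) = 0
  height(22) = 1 + max(0, 0) = 1
  height(12) = 1 + max(1, 1) = 2
Height = 2


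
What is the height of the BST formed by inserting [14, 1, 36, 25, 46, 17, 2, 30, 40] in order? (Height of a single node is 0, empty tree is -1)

Insertion order: [14, 1, 36, 25, 46, 17, 2, 30, 40]
Tree (level-order array): [14, 1, 36, None, 2, 25, 46, None, None, 17, 30, 40]
Compute height bottom-up (empty subtree = -1):
  height(2) = 1 + max(-1, -1) = 0
  height(1) = 1 + max(-1, 0) = 1
  height(17) = 1 + max(-1, -1) = 0
  height(30) = 1 + max(-1, -1) = 0
  height(25) = 1 + max(0, 0) = 1
  height(40) = 1 + max(-1, -1) = 0
  height(46) = 1 + max(0, -1) = 1
  height(36) = 1 + max(1, 1) = 2
  height(14) = 1 + max(1, 2) = 3
Height = 3


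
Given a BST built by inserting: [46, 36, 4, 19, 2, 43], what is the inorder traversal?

Tree insertion order: [46, 36, 4, 19, 2, 43]
Tree (level-order array): [46, 36, None, 4, 43, 2, 19]
Inorder traversal: [2, 4, 19, 36, 43, 46]


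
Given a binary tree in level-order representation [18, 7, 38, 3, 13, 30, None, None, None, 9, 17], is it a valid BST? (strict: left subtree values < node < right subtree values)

Level-order array: [18, 7, 38, 3, 13, 30, None, None, None, 9, 17]
Validate using subtree bounds (lo, hi): at each node, require lo < value < hi,
then recurse left with hi=value and right with lo=value.
Preorder trace (stopping at first violation):
  at node 18 with bounds (-inf, +inf): OK
  at node 7 with bounds (-inf, 18): OK
  at node 3 with bounds (-inf, 7): OK
  at node 13 with bounds (7, 18): OK
  at node 9 with bounds (7, 13): OK
  at node 17 with bounds (13, 18): OK
  at node 38 with bounds (18, +inf): OK
  at node 30 with bounds (18, 38): OK
No violation found at any node.
Result: Valid BST


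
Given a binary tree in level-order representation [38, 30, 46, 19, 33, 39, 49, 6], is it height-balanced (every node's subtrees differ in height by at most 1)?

Tree (level-order array): [38, 30, 46, 19, 33, 39, 49, 6]
Definition: a tree is height-balanced if, at every node, |h(left) - h(right)| <= 1 (empty subtree has height -1).
Bottom-up per-node check:
  node 6: h_left=-1, h_right=-1, diff=0 [OK], height=0
  node 19: h_left=0, h_right=-1, diff=1 [OK], height=1
  node 33: h_left=-1, h_right=-1, diff=0 [OK], height=0
  node 30: h_left=1, h_right=0, diff=1 [OK], height=2
  node 39: h_left=-1, h_right=-1, diff=0 [OK], height=0
  node 49: h_left=-1, h_right=-1, diff=0 [OK], height=0
  node 46: h_left=0, h_right=0, diff=0 [OK], height=1
  node 38: h_left=2, h_right=1, diff=1 [OK], height=3
All nodes satisfy the balance condition.
Result: Balanced


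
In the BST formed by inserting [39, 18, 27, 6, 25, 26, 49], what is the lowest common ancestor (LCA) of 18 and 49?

Tree insertion order: [39, 18, 27, 6, 25, 26, 49]
Tree (level-order array): [39, 18, 49, 6, 27, None, None, None, None, 25, None, None, 26]
In a BST, the LCA of p=18, q=49 is the first node v on the
root-to-leaf path with p <= v <= q (go left if both < v, right if both > v).
Walk from root:
  at 39: 18 <= 39 <= 49, this is the LCA
LCA = 39


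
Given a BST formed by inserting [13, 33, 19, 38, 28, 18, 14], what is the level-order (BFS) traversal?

Tree insertion order: [13, 33, 19, 38, 28, 18, 14]
Tree (level-order array): [13, None, 33, 19, 38, 18, 28, None, None, 14]
BFS from the root, enqueuing left then right child of each popped node:
  queue [13] -> pop 13, enqueue [33], visited so far: [13]
  queue [33] -> pop 33, enqueue [19, 38], visited so far: [13, 33]
  queue [19, 38] -> pop 19, enqueue [18, 28], visited so far: [13, 33, 19]
  queue [38, 18, 28] -> pop 38, enqueue [none], visited so far: [13, 33, 19, 38]
  queue [18, 28] -> pop 18, enqueue [14], visited so far: [13, 33, 19, 38, 18]
  queue [28, 14] -> pop 28, enqueue [none], visited so far: [13, 33, 19, 38, 18, 28]
  queue [14] -> pop 14, enqueue [none], visited so far: [13, 33, 19, 38, 18, 28, 14]
Result: [13, 33, 19, 38, 18, 28, 14]


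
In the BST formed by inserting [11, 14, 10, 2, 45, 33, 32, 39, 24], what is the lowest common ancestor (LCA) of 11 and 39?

Tree insertion order: [11, 14, 10, 2, 45, 33, 32, 39, 24]
Tree (level-order array): [11, 10, 14, 2, None, None, 45, None, None, 33, None, 32, 39, 24]
In a BST, the LCA of p=11, q=39 is the first node v on the
root-to-leaf path with p <= v <= q (go left if both < v, right if both > v).
Walk from root:
  at 11: 11 <= 11 <= 39, this is the LCA
LCA = 11


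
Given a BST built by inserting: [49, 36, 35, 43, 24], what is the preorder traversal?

Tree insertion order: [49, 36, 35, 43, 24]
Tree (level-order array): [49, 36, None, 35, 43, 24]
Preorder traversal: [49, 36, 35, 24, 43]


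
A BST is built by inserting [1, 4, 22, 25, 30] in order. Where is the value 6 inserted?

Starting tree (level order): [1, None, 4, None, 22, None, 25, None, 30]
Insertion path: 1 -> 4 -> 22
Result: insert 6 as left child of 22
Final tree (level order): [1, None, 4, None, 22, 6, 25, None, None, None, 30]
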